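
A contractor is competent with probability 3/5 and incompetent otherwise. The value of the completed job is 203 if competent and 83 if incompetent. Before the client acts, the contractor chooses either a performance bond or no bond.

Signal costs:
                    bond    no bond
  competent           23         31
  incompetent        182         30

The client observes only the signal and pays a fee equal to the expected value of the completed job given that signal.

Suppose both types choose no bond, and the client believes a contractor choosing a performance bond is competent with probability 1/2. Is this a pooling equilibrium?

Yes

On the equilibrium path (no bond) the client holds the prior 3/5 and pays 3/5·203 + 2/5·83 = 155. Off-path (bond) belief 1/2 gives 1/2·203 + 1/2·83 = 143.
Competent: no bond gives 155 − 31 = 124; bond gives 143 − 23 = 120. Stays. ✓
Incompetent: no bond gives 155 − 30 = 125; bond gives 143 − 182 = -39. Stays. ✓
Beliefs are Bayes-consistent on-path and both types best-respond.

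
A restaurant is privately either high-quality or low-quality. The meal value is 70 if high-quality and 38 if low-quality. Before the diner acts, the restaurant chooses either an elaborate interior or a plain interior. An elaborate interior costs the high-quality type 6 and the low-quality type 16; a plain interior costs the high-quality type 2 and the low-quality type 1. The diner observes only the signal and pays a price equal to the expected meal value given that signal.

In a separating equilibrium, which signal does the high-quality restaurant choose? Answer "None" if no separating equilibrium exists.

Try high-quality → elaborate interior, low-quality → plain interior:
  Under separation the diner infers type exactly: elaborate interior → high-quality (pays 70), plain interior → low-quality (pays 38).
  High-quality: elaborate interior gives 70 − 6 = 64; plain interior gives 38 − 2 = 36. No deviation. ✓
  Low-quality: plain interior gives 38 − 1 = 37; elaborate interior gives 70 − 16 = 54. Would deviate. ✗
Try high-quality → plain interior, low-quality → elaborate interior:
  Under separation the diner infers type exactly: plain interior → high-quality (pays 70), elaborate interior → low-quality (pays 38).
  High-quality: plain interior gives 70 − 2 = 68; elaborate interior gives 38 − 6 = 32. No deviation. ✓
  Low-quality: elaborate interior gives 38 − 16 = 22; plain interior gives 70 − 1 = 69. Would deviate. ✗
Neither assignment is incentive-compatible.

None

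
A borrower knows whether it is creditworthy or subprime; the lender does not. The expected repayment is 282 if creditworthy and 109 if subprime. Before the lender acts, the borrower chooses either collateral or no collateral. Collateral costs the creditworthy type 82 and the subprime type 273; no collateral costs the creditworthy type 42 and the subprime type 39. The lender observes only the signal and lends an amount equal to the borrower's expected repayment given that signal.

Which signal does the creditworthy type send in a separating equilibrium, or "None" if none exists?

Try creditworthy → collateral, subprime → no collateral:
  Under separation the lender infers type exactly: collateral → creditworthy (pays 282), no collateral → subprime (pays 109).
  Creditworthy: collateral gives 282 − 82 = 200; no collateral gives 109 − 42 = 67. No deviation. ✓
  Subprime: no collateral gives 109 − 39 = 70; collateral gives 282 − 273 = 9. No deviation. ✓
Both hold — the creditworthy type sends collateral.

collateral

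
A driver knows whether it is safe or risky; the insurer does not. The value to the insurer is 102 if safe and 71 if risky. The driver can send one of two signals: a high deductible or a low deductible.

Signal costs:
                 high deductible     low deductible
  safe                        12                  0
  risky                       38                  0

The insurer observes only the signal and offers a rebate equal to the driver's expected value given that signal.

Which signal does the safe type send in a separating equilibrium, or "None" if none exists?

Try safe → high deductible, risky → low deductible:
  Under separation the insurer infers type exactly: high deductible → safe (pays 102), low deductible → risky (pays 71).
  Safe: high deductible gives 102 − 12 = 90; low deductible gives 71 − 0 = 71. No deviation. ✓
  Risky: low deductible gives 71 − 0 = 71; high deductible gives 102 − 38 = 64. No deviation. ✓
Both hold — the safe type sends high deductible.

high deductible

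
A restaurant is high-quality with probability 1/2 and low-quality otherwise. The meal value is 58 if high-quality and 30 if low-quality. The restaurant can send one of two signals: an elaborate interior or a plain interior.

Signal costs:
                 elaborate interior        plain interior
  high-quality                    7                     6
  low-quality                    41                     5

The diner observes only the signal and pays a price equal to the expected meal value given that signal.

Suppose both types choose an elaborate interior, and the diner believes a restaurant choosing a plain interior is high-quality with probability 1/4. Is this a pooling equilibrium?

No

On the equilibrium path (elaborate interior) the diner holds the prior 1/2 and pays 1/2·58 + 1/2·30 = 44. Off-path (plain interior) belief 1/4 gives 1/4·58 + 3/4·30 = 37.
High-quality: elaborate interior gives 44 − 7 = 37; plain interior gives 37 − 6 = 31. Stays. ✓
Low-quality: elaborate interior gives 44 − 41 = 3; plain interior gives 37 − 5 = 32. Deviates. ✗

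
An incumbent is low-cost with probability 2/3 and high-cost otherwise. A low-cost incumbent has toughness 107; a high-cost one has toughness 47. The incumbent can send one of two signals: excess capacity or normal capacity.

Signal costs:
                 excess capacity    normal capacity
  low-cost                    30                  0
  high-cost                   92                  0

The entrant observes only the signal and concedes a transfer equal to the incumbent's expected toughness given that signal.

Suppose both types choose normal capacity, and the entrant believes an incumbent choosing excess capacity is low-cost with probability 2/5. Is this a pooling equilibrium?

At the pooled signal (normal capacity) the entrant holds the prior 2/3 and pays 2/3·107 + 1/3·47 = 87. Off-path (excess capacity) belief 2/5 gives 2/5·107 + 3/5·47 = 71.
Low-cost: normal capacity gives 87 − 0 = 87; excess capacity gives 71 − 30 = 41. Stays. ✓
High-cost: normal capacity gives 87 − 0 = 87; excess capacity gives 71 − 92 = -21. Stays. ✓

Yes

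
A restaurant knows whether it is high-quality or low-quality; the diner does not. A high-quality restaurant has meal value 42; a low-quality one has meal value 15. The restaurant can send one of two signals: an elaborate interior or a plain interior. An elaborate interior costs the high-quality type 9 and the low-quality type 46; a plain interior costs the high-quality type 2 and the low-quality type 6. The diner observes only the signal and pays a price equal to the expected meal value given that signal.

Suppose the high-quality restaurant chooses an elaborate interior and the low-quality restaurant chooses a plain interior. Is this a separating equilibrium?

Yes

Under separation the diner infers type exactly: elaborate interior → high-quality (pays 42), plain interior → low-quality (pays 15).
High-quality: elaborate interior gives 42 − 9 = 33; plain interior gives 15 − 2 = 13. No deviation. ✓
Low-quality: plain interior gives 15 − 6 = 9; elaborate interior gives 42 − 46 = -4. No deviation. ✓
Neither type gains from mimicking the other.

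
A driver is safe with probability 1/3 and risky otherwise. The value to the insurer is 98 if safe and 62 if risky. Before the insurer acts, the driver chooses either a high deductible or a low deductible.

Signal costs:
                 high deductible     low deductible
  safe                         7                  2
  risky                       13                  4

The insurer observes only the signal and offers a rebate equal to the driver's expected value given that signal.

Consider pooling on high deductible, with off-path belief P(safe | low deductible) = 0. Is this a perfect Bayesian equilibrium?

Yes

On the equilibrium path (high deductible) the insurer holds the prior 1/3 and pays 1/3·98 + 2/3·62 = 74. Off-path (low deductible) belief 0 gives 0·98 + 1·62 = 62.
Safe: high deductible gives 74 − 7 = 67; low deductible gives 62 − 2 = 60. Stays. ✓
Risky: high deductible gives 74 − 13 = 61; low deductible gives 62 − 4 = 58. Stays. ✓
Beliefs are Bayes-consistent on-path and both types best-respond.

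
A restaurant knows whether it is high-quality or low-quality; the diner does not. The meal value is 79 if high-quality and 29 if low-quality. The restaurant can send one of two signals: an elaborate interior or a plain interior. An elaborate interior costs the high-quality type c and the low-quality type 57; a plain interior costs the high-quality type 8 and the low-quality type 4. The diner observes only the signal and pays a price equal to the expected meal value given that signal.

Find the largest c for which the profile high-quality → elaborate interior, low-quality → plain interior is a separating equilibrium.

Under separation: elaborate interior → high-quality (pays 79); plain interior → low-quality (pays 29).
Low-quality: 29 − 4 = 25 ≥ 79 − 57 = 22. Holds regardless of c. ✓
High-quality: 79 − c ≥ 29 − 8, so c ≤ 79 − 21 = 58.

58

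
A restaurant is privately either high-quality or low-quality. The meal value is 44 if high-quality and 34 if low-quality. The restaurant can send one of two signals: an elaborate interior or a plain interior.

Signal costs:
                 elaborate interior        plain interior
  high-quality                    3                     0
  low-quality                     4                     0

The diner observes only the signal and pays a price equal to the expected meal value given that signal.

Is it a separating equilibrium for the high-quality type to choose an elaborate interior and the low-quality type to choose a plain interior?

If types separate, elaborate interior earns payment 44 and plain interior earns 34.
High-quality: elaborate interior gives 44 − 3 = 41; plain interior gives 34 − 0 = 34. No deviation. ✓
Low-quality: plain interior gives 34 − 0 = 34; elaborate interior gives 44 − 4 = 40. Would deviate. ✗

No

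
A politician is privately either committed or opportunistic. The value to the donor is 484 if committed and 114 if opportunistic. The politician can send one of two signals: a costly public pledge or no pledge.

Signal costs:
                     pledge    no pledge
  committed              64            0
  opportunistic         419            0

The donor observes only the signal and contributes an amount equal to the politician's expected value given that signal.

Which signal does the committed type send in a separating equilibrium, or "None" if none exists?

pledge

Try committed → pledge, opportunistic → no pledge:
  If types separate, pledge earns payment 484 and no pledge earns 114.
  Committed: pledge gives 484 − 64 = 420; no pledge gives 114 − 0 = 114. No deviation. ✓
  Opportunistic: no pledge gives 114 − 0 = 114; pledge gives 484 − 419 = 65. No deviation. ✓
Both hold — the committed type sends pledge.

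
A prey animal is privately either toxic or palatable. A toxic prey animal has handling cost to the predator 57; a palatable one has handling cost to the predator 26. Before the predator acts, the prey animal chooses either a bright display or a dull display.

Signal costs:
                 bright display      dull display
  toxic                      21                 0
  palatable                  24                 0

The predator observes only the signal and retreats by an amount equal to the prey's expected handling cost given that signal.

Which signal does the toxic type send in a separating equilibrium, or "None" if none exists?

None

Try toxic → bright display, palatable → dull display:
  If types separate, bright display earns payment 57 and dull display earns 26.
  Toxic: bright display gives 57 − 21 = 36; dull display gives 26 − 0 = 26. No deviation. ✓
  Palatable: dull display gives 26 − 0 = 26; bright display gives 57 − 24 = 33. Would deviate. ✗
Try toxic → dull display, palatable → bright display:
  If types separate, dull display earns payment 57 and bright display earns 26.
  Toxic: dull display gives 57 − 0 = 57; bright display gives 26 − 21 = 5. No deviation. ✓
  Palatable: bright display gives 26 − 24 = 2; dull display gives 57 − 0 = 57. Would deviate. ✗
Neither assignment is incentive-compatible.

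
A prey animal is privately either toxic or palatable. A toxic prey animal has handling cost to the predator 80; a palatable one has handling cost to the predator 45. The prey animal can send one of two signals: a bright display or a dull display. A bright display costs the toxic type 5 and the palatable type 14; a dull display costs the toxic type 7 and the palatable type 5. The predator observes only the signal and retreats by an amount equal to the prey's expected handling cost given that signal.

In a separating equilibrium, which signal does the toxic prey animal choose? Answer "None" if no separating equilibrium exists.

Try toxic → bright display, palatable → dull display:
  Under separation the predator infers type exactly: bright display → toxic (pays 80), dull display → palatable (pays 45).
  Toxic: bright display gives 80 − 5 = 75; dull display gives 45 − 7 = 38. No deviation. ✓
  Palatable: dull display gives 45 − 5 = 40; bright display gives 80 − 14 = 66. Would deviate. ✗
Try toxic → dull display, palatable → bright display:
  Under separation the predator infers type exactly: dull display → toxic (pays 80), bright display → palatable (pays 45).
  Toxic: dull display gives 80 − 7 = 73; bright display gives 45 − 5 = 40. No deviation. ✓
  Palatable: bright display gives 45 − 14 = 31; dull display gives 80 − 5 = 75. Would deviate. ✗
Neither assignment is incentive-compatible.

None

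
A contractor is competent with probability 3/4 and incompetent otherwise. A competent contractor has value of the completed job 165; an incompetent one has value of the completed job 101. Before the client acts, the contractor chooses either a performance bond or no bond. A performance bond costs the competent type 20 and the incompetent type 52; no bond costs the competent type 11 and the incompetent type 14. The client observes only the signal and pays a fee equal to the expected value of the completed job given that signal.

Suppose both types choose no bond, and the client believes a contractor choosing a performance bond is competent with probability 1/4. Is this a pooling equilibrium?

Yes

At the pooled signal (no bond) the client holds the prior 3/4 and pays 3/4·165 + 1/4·101 = 149. Off-path (bond) belief 1/4 gives 1/4·165 + 3/4·101 = 117.
Competent: no bond gives 149 − 11 = 138; bond gives 117 − 20 = 97. Stays. ✓
Incompetent: no bond gives 149 − 14 = 135; bond gives 117 − 52 = 65. Stays. ✓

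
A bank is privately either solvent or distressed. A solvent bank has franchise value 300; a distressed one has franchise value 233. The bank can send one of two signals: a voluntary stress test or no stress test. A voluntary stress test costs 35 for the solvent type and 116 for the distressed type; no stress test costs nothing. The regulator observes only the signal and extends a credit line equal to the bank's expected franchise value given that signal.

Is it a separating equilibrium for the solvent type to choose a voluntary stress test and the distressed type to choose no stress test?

Under separation the regulator infers type exactly: stress test → solvent (pays 300), no stress test → distressed (pays 233).
Solvent: stress test gives 300 − 35 = 265; no stress test gives 233 − 0 = 233. No deviation. ✓
Distressed: no stress test gives 233 − 0 = 233; stress test gives 300 − 116 = 184. No deviation. ✓
Neither type gains from mimicking the other.

Yes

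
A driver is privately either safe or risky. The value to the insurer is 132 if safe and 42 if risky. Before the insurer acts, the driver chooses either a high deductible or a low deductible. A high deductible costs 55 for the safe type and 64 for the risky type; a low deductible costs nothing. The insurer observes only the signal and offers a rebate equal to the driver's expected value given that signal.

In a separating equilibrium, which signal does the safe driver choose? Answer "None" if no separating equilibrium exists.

None

Try safe → high deductible, risky → low deductible:
  If types separate, high deductible earns payment 132 and low deductible earns 42.
  Safe: high deductible gives 132 − 55 = 77; low deductible gives 42 − 0 = 42. No deviation. ✓
  Risky: low deductible gives 42 − 0 = 42; high deductible gives 132 − 64 = 68. Would deviate. ✗
Try safe → low deductible, risky → high deductible:
  If types separate, low deductible earns payment 132 and high deductible earns 42.
  Safe: low deductible gives 132 − 0 = 132; high deductible gives 42 − 55 = -13. No deviation. ✓
  Risky: high deductible gives 42 − 64 = -22; low deductible gives 132 − 0 = 132. Would deviate. ✗
Neither assignment is incentive-compatible.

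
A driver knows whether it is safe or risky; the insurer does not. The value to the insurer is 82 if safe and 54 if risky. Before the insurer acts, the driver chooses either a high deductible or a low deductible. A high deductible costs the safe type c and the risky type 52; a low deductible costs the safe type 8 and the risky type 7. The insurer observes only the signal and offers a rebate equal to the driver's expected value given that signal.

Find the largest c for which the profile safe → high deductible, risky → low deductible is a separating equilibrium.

36

Under separation: high deductible → safe (pays 82); low deductible → risky (pays 54).
Risky: 54 − 7 = 47 ≥ 82 − 52 = 30. Holds regardless of c. ✓
Safe: 82 − c ≥ 54 − 8, so c ≤ 82 − 46 = 36.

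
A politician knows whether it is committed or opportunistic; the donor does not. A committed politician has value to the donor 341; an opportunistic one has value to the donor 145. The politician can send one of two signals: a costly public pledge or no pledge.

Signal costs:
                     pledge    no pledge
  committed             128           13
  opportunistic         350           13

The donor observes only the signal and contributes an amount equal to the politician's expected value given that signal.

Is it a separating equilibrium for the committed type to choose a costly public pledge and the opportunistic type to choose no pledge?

Yes

If types separate, pledge earns payment 341 and no pledge earns 145.
Committed: pledge gives 341 − 128 = 213; no pledge gives 145 − 13 = 132. No deviation. ✓
Opportunistic: no pledge gives 145 − 13 = 132; pledge gives 341 − 350 = -9. No deviation. ✓
Both incentive constraints hold.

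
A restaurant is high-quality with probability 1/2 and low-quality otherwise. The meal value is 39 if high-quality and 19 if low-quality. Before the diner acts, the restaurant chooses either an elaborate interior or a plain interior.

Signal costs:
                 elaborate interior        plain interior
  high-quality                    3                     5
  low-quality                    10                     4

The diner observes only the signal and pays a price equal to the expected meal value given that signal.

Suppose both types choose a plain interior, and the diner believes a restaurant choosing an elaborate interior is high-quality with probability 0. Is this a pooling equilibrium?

Yes

On the equilibrium path (plain interior) the diner holds the prior 1/2 and pays 1/2·39 + 1/2·19 = 29. Off-path (elaborate interior) belief 0 gives 0·39 + 1·19 = 19.
High-quality: plain interior gives 29 − 5 = 24; elaborate interior gives 19 − 3 = 16. Stays. ✓
Low-quality: plain interior gives 29 − 4 = 25; elaborate interior gives 19 − 10 = 9. Stays. ✓
Beliefs are Bayes-consistent on-path and both types best-respond.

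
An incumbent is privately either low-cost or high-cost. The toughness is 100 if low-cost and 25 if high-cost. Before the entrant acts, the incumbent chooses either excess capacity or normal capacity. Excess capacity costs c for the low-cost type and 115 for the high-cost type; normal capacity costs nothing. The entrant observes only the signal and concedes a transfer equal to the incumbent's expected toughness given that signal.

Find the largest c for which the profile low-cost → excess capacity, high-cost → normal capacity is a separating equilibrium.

75

Under separation: excess capacity → low-cost (pays 100); normal capacity → high-cost (pays 25).
High-cost: 25 − 0 = 25 ≥ 100 − 115 = -15. Holds regardless of c. ✓
Low-cost: 100 − c ≥ 25 − 0, so c ≤ 100 − 25 = 75.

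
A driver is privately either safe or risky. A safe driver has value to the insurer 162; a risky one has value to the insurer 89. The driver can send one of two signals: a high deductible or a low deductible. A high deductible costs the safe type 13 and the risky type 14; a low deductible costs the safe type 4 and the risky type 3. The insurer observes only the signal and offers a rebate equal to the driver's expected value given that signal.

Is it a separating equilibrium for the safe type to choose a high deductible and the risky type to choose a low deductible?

Under separation the insurer infers type exactly: high deductible → safe (pays 162), low deductible → risky (pays 89).
Safe: high deductible gives 162 − 13 = 149; low deductible gives 89 − 4 = 85. No deviation. ✓
Risky: low deductible gives 89 − 3 = 86; high deductible gives 162 − 14 = 148. Would deviate. ✗

No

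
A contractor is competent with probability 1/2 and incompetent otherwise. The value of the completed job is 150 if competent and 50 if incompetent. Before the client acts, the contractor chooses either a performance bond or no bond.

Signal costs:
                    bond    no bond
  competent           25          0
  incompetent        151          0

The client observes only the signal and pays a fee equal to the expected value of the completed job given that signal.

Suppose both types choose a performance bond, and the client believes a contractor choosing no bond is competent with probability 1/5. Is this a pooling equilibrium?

No

At the pooled signal (bond) the client holds the prior 1/2 and pays 1/2·150 + 1/2·50 = 100. Off-path (no bond) belief 1/5 gives 1/5·150 + 4/5·50 = 70.
Competent: bond gives 100 − 25 = 75; no bond gives 70 − 0 = 70. Stays. ✓
Incompetent: bond gives 100 − 151 = -51; no bond gives 70 − 0 = 70. Deviates. ✗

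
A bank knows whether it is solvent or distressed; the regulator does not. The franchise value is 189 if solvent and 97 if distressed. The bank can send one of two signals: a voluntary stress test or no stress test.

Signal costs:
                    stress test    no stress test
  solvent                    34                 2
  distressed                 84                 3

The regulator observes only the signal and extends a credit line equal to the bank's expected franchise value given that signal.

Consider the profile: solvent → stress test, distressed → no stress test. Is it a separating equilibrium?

No

Under separation the regulator infers type exactly: stress test → solvent (pays 189), no stress test → distressed (pays 97).
Solvent: stress test gives 189 − 34 = 155; no stress test gives 97 − 2 = 95. No deviation. ✓
Distressed: no stress test gives 97 − 3 = 94; stress test gives 189 − 84 = 105. Would deviate. ✗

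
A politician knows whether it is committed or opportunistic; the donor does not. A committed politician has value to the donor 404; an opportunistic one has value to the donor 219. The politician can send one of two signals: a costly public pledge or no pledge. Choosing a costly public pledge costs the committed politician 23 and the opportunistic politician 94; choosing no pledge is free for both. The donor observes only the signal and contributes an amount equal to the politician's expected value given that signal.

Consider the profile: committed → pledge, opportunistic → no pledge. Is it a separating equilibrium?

No

Under separation the donor infers type exactly: pledge → committed (pays 404), no pledge → opportunistic (pays 219).
Committed: pledge gives 404 − 23 = 381; no pledge gives 219 − 0 = 219. No deviation. ✓
Opportunistic: no pledge gives 219 − 0 = 219; pledge gives 404 − 94 = 310. Would deviate. ✗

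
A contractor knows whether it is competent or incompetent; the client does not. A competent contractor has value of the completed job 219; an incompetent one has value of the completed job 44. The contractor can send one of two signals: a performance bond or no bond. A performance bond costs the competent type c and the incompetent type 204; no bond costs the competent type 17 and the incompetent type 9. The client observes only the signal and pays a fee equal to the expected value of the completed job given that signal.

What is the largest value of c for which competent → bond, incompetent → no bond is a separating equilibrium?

192

Under separation: bond → competent (pays 219); no bond → incompetent (pays 44).
Incompetent: 44 − 9 = 35 ≥ 219 − 204 = 15. Holds regardless of c. ✓
Competent: 219 − c ≥ 44 − 17, so c ≤ 219 − 27 = 192.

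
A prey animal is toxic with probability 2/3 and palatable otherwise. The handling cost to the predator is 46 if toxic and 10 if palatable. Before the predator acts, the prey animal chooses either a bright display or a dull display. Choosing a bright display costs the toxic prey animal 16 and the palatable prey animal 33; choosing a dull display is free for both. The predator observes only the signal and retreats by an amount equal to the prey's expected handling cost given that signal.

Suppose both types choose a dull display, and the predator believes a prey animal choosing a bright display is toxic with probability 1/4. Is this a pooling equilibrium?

Yes

At the pooled signal (dull display) the predator holds the prior 2/3 and pays 2/3·46 + 1/3·10 = 34. Off-path (bright display) belief 1/4 gives 1/4·46 + 3/4·10 = 19.
Toxic: dull display gives 34 − 0 = 34; bright display gives 19 − 16 = 3. Stays. ✓
Palatable: dull display gives 34 − 0 = 34; bright display gives 19 − 33 = -14. Stays. ✓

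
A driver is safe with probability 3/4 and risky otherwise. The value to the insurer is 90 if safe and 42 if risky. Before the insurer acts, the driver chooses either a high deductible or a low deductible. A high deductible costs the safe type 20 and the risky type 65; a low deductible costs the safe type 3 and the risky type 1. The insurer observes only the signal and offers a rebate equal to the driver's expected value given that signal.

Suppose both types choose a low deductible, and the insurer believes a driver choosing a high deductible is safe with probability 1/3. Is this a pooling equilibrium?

Yes

On the equilibrium path (low deductible) the insurer holds the prior 3/4 and pays 3/4·90 + 1/4·42 = 78. Off-path (high deductible) belief 1/3 gives 1/3·90 + 2/3·42 = 58.
Safe: low deductible gives 78 − 3 = 75; high deductible gives 58 − 20 = 38. Stays. ✓
Risky: low deductible gives 78 − 1 = 77; high deductible gives 58 − 65 = -7. Stays. ✓
Beliefs are Bayes-consistent on-path and both types best-respond.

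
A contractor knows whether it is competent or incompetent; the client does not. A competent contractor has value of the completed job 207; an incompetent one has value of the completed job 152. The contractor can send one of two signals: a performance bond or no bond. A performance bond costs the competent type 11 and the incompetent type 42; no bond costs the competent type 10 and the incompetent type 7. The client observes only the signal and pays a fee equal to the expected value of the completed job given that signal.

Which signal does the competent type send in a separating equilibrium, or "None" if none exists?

Try competent → bond, incompetent → no bond:
  If types separate, bond earns payment 207 and no bond earns 152.
  Competent: bond gives 207 − 11 = 196; no bond gives 152 − 10 = 142. No deviation. ✓
  Incompetent: no bond gives 152 − 7 = 145; bond gives 207 − 42 = 165. Would deviate. ✗
Try competent → no bond, incompetent → bond:
  If types separate, no bond earns payment 207 and bond earns 152.
  Competent: no bond gives 207 − 10 = 197; bond gives 152 − 11 = 141. No deviation. ✓
  Incompetent: bond gives 152 − 42 = 110; no bond gives 207 − 7 = 200. Would deviate. ✗
Neither assignment is incentive-compatible.

None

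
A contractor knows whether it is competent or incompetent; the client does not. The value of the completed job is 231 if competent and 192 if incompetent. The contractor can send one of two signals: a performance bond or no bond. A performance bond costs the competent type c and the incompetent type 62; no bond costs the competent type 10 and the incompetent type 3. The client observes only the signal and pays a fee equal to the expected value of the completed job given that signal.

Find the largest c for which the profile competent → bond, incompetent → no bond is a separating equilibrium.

49

Under separation: bond → competent (pays 231); no bond → incompetent (pays 192).
Incompetent: 192 − 3 = 189 ≥ 231 − 62 = 169. Holds regardless of c. ✓
Competent: 231 − c ≥ 192 − 10, so c ≤ 231 − 182 = 49.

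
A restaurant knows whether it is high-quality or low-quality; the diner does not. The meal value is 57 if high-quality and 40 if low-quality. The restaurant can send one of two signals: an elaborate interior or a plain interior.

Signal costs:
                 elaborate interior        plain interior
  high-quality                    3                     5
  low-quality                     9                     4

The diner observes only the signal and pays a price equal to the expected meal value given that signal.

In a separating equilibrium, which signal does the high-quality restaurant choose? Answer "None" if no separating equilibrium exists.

Try high-quality → elaborate interior, low-quality → plain interior:
  If types separate, elaborate interior earns payment 57 and plain interior earns 40.
  High-quality: elaborate interior gives 57 − 3 = 54; plain interior gives 40 − 5 = 35. No deviation. ✓
  Low-quality: plain interior gives 40 − 4 = 36; elaborate interior gives 57 − 9 = 48. Would deviate. ✗
Try high-quality → plain interior, low-quality → elaborate interior:
  If types separate, plain interior earns payment 57 and elaborate interior earns 40.
  High-quality: plain interior gives 57 − 5 = 52; elaborate interior gives 40 − 3 = 37. No deviation. ✓
  Low-quality: elaborate interior gives 40 − 9 = 31; plain interior gives 57 − 4 = 53. Would deviate. ✗
Neither assignment is incentive-compatible.

None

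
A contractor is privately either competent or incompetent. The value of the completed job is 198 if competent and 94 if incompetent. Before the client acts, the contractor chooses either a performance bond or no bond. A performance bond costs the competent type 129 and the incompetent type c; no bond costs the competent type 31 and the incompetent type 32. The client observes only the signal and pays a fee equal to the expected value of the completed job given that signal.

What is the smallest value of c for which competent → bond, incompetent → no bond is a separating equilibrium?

136

Under separation: bond → competent (pays 198); no bond → incompetent (pays 94).
Competent: 198 − 129 = 69 ≥ 94 − 31 = 63. Holds regardless of c. ✓
Incompetent: 94 − 32 ≥ 198 − c, so c ≥ 198 − 62 = 136.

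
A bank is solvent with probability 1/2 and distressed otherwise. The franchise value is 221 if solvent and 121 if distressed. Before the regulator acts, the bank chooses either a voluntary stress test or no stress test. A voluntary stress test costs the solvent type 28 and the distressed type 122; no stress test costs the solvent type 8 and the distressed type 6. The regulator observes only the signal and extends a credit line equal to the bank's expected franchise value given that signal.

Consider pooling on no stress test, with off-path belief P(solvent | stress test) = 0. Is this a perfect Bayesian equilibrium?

Yes

At the pooled signal (no stress test) the regulator holds the prior 1/2 and pays 1/2·221 + 1/2·121 = 171. Off-path (stress test) belief 0 gives 0·221 + 1·121 = 121.
Solvent: no stress test gives 171 − 8 = 163; stress test gives 121 − 28 = 93. Stays. ✓
Distressed: no stress test gives 171 − 6 = 165; stress test gives 121 − 122 = -1. Stays. ✓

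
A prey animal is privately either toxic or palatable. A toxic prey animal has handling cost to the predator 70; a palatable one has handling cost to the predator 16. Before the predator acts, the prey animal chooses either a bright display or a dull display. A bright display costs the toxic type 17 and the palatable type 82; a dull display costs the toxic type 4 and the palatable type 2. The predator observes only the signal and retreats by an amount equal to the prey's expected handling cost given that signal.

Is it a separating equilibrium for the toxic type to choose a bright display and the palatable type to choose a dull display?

If types separate, bright display earns payment 70 and dull display earns 16.
Toxic: bright display gives 70 − 17 = 53; dull display gives 16 − 4 = 12. No deviation. ✓
Palatable: dull display gives 16 − 2 = 14; bright display gives 70 − 82 = -12. No deviation. ✓
Both incentive constraints hold.

Yes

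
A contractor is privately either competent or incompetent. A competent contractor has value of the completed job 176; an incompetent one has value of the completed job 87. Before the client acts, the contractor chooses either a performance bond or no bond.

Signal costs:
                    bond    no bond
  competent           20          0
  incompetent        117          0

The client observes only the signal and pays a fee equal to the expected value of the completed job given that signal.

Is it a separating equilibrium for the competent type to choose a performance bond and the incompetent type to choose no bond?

Yes

If types separate, bond earns payment 176 and no bond earns 87.
Competent: bond gives 176 − 20 = 156; no bond gives 87 − 0 = 87. No deviation. ✓
Incompetent: no bond gives 87 − 0 = 87; bond gives 176 − 117 = 59. No deviation. ✓
Both incentive constraints hold.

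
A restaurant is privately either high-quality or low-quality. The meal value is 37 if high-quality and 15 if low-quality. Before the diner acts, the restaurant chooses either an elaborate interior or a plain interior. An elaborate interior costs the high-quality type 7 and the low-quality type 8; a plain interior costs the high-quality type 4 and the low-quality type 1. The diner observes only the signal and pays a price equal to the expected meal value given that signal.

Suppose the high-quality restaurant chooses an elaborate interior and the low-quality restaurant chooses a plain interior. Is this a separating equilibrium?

Under separation the diner infers type exactly: elaborate interior → high-quality (pays 37), plain interior → low-quality (pays 15).
High-quality: elaborate interior gives 37 − 7 = 30; plain interior gives 15 − 4 = 11. No deviation. ✓
Low-quality: plain interior gives 15 − 1 = 14; elaborate interior gives 37 − 8 = 29. Would deviate. ✗

No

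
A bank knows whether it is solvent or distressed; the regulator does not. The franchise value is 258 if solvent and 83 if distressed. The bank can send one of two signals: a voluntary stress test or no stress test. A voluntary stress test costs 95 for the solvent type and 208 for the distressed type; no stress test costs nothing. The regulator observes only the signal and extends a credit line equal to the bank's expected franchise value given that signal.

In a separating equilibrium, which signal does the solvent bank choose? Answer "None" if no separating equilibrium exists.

stress test

Try solvent → stress test, distressed → no stress test:
  If types separate, stress test earns payment 258 and no stress test earns 83.
  Solvent: stress test gives 258 − 95 = 163; no stress test gives 83 − 0 = 83. No deviation. ✓
  Distressed: no stress test gives 83 − 0 = 83; stress test gives 258 − 208 = 50. No deviation. ✓
Both hold — the solvent type sends stress test.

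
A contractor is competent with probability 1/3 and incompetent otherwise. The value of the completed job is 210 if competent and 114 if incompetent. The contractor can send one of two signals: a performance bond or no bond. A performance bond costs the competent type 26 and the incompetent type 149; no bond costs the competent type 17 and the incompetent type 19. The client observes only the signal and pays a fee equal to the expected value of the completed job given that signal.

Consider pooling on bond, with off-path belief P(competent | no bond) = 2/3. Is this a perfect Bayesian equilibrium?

On the equilibrium path (bond) the client holds the prior 1/3 and pays 1/3·210 + 2/3·114 = 146. Off-path (no bond) belief 2/3 gives 2/3·210 + 1/3·114 = 178.
Competent: bond gives 146 − 26 = 120; no bond gives 178 − 17 = 161. Deviates. ✗
Incompetent: bond gives 146 − 149 = -3; no bond gives 178 − 19 = 159. Deviates. ✗

No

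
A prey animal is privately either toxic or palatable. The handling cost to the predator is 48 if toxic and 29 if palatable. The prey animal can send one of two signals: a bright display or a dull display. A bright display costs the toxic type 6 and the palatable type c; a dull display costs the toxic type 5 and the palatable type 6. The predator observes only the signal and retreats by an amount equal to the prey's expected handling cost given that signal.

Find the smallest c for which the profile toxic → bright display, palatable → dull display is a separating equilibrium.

25

Under separation: bright display → toxic (pays 48); dull display → palatable (pays 29).
Toxic: 48 − 6 = 42 ≥ 29 − 5 = 24. Holds regardless of c. ✓
Palatable: 29 − 6 ≥ 48 − c, so c ≥ 48 − 23 = 25.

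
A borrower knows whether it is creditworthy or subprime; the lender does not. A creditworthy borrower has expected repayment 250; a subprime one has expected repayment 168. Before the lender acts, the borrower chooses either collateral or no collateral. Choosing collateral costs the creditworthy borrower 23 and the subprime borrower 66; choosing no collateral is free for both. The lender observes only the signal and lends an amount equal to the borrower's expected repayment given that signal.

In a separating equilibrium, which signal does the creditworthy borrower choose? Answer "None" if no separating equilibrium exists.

Try creditworthy → collateral, subprime → no collateral:
  If types separate, collateral earns payment 250 and no collateral earns 168.
  Creditworthy: collateral gives 250 − 23 = 227; no collateral gives 168 − 0 = 168. No deviation. ✓
  Subprime: no collateral gives 168 − 0 = 168; collateral gives 250 − 66 = 184. Would deviate. ✗
Try creditworthy → no collateral, subprime → collateral:
  If types separate, no collateral earns payment 250 and collateral earns 168.
  Creditworthy: no collateral gives 250 − 0 = 250; collateral gives 168 − 23 = 145. No deviation. ✓
  Subprime: collateral gives 168 − 66 = 102; no collateral gives 250 − 0 = 250. Would deviate. ✗
Neither assignment is incentive-compatible.

None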